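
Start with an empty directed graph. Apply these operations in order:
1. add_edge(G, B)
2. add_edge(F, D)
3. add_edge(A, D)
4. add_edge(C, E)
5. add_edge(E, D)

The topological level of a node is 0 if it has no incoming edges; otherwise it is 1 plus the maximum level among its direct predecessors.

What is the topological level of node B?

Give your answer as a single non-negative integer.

Answer: 1

Derivation:
Op 1: add_edge(G, B). Edges now: 1
Op 2: add_edge(F, D). Edges now: 2
Op 3: add_edge(A, D). Edges now: 3
Op 4: add_edge(C, E). Edges now: 4
Op 5: add_edge(E, D). Edges now: 5
Compute levels (Kahn BFS):
  sources (in-degree 0): A, C, F, G
  process A: level=0
    A->D: in-degree(D)=2, level(D)>=1
  process C: level=0
    C->E: in-degree(E)=0, level(E)=1, enqueue
  process F: level=0
    F->D: in-degree(D)=1, level(D)>=1
  process G: level=0
    G->B: in-degree(B)=0, level(B)=1, enqueue
  process E: level=1
    E->D: in-degree(D)=0, level(D)=2, enqueue
  process B: level=1
  process D: level=2
All levels: A:0, B:1, C:0, D:2, E:1, F:0, G:0
level(B) = 1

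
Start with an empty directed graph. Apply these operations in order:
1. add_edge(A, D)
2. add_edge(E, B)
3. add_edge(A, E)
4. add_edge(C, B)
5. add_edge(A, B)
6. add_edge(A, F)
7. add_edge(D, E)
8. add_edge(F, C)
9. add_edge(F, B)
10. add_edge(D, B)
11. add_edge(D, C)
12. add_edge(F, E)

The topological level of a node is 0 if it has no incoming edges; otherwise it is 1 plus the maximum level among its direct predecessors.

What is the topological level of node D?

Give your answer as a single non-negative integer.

Answer: 1

Derivation:
Op 1: add_edge(A, D). Edges now: 1
Op 2: add_edge(E, B). Edges now: 2
Op 3: add_edge(A, E). Edges now: 3
Op 4: add_edge(C, B). Edges now: 4
Op 5: add_edge(A, B). Edges now: 5
Op 6: add_edge(A, F). Edges now: 6
Op 7: add_edge(D, E). Edges now: 7
Op 8: add_edge(F, C). Edges now: 8
Op 9: add_edge(F, B). Edges now: 9
Op 10: add_edge(D, B). Edges now: 10
Op 11: add_edge(D, C). Edges now: 11
Op 12: add_edge(F, E). Edges now: 12
Compute levels (Kahn BFS):
  sources (in-degree 0): A
  process A: level=0
    A->B: in-degree(B)=4, level(B)>=1
    A->D: in-degree(D)=0, level(D)=1, enqueue
    A->E: in-degree(E)=2, level(E)>=1
    A->F: in-degree(F)=0, level(F)=1, enqueue
  process D: level=1
    D->B: in-degree(B)=3, level(B)>=2
    D->C: in-degree(C)=1, level(C)>=2
    D->E: in-degree(E)=1, level(E)>=2
  process F: level=1
    F->B: in-degree(B)=2, level(B)>=2
    F->C: in-degree(C)=0, level(C)=2, enqueue
    F->E: in-degree(E)=0, level(E)=2, enqueue
  process C: level=2
    C->B: in-degree(B)=1, level(B)>=3
  process E: level=2
    E->B: in-degree(B)=0, level(B)=3, enqueue
  process B: level=3
All levels: A:0, B:3, C:2, D:1, E:2, F:1
level(D) = 1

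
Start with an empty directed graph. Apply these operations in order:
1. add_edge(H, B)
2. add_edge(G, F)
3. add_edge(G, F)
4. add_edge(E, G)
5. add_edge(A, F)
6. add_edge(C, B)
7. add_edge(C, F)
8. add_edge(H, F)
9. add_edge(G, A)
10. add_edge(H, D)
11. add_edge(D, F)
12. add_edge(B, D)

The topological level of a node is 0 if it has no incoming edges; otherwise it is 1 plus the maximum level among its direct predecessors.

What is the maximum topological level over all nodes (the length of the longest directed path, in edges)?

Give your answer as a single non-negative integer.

Answer: 3

Derivation:
Op 1: add_edge(H, B). Edges now: 1
Op 2: add_edge(G, F). Edges now: 2
Op 3: add_edge(G, F) (duplicate, no change). Edges now: 2
Op 4: add_edge(E, G). Edges now: 3
Op 5: add_edge(A, F). Edges now: 4
Op 6: add_edge(C, B). Edges now: 5
Op 7: add_edge(C, F). Edges now: 6
Op 8: add_edge(H, F). Edges now: 7
Op 9: add_edge(G, A). Edges now: 8
Op 10: add_edge(H, D). Edges now: 9
Op 11: add_edge(D, F). Edges now: 10
Op 12: add_edge(B, D). Edges now: 11
Compute levels (Kahn BFS):
  sources (in-degree 0): C, E, H
  process C: level=0
    C->B: in-degree(B)=1, level(B)>=1
    C->F: in-degree(F)=4, level(F)>=1
  process E: level=0
    E->G: in-degree(G)=0, level(G)=1, enqueue
  process H: level=0
    H->B: in-degree(B)=0, level(B)=1, enqueue
    H->D: in-degree(D)=1, level(D)>=1
    H->F: in-degree(F)=3, level(F)>=1
  process G: level=1
    G->A: in-degree(A)=0, level(A)=2, enqueue
    G->F: in-degree(F)=2, level(F)>=2
  process B: level=1
    B->D: in-degree(D)=0, level(D)=2, enqueue
  process A: level=2
    A->F: in-degree(F)=1, level(F)>=3
  process D: level=2
    D->F: in-degree(F)=0, level(F)=3, enqueue
  process F: level=3
All levels: A:2, B:1, C:0, D:2, E:0, F:3, G:1, H:0
max level = 3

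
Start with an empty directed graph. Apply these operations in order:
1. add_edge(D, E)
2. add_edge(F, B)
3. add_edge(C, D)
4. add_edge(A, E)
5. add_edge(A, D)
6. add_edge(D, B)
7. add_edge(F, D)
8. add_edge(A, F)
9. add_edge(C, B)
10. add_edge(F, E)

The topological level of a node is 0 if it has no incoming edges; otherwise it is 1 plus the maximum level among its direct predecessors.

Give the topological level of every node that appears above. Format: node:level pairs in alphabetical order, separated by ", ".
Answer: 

Answer: A:0, B:3, C:0, D:2, E:3, F:1

Derivation:
Op 1: add_edge(D, E). Edges now: 1
Op 2: add_edge(F, B). Edges now: 2
Op 3: add_edge(C, D). Edges now: 3
Op 4: add_edge(A, E). Edges now: 4
Op 5: add_edge(A, D). Edges now: 5
Op 6: add_edge(D, B). Edges now: 6
Op 7: add_edge(F, D). Edges now: 7
Op 8: add_edge(A, F). Edges now: 8
Op 9: add_edge(C, B). Edges now: 9
Op 10: add_edge(F, E). Edges now: 10
Compute levels (Kahn BFS):
  sources (in-degree 0): A, C
  process A: level=0
    A->D: in-degree(D)=2, level(D)>=1
    A->E: in-degree(E)=2, level(E)>=1
    A->F: in-degree(F)=0, level(F)=1, enqueue
  process C: level=0
    C->B: in-degree(B)=2, level(B)>=1
    C->D: in-degree(D)=1, level(D)>=1
  process F: level=1
    F->B: in-degree(B)=1, level(B)>=2
    F->D: in-degree(D)=0, level(D)=2, enqueue
    F->E: in-degree(E)=1, level(E)>=2
  process D: level=2
    D->B: in-degree(B)=0, level(B)=3, enqueue
    D->E: in-degree(E)=0, level(E)=3, enqueue
  process B: level=3
  process E: level=3
All levels: A:0, B:3, C:0, D:2, E:3, F:1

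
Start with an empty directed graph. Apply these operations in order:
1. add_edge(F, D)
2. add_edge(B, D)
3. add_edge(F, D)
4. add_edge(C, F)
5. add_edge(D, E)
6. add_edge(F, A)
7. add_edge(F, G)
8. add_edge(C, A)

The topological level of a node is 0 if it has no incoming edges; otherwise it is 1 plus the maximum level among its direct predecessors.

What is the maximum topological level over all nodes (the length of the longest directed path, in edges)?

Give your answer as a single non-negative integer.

Answer: 3

Derivation:
Op 1: add_edge(F, D). Edges now: 1
Op 2: add_edge(B, D). Edges now: 2
Op 3: add_edge(F, D) (duplicate, no change). Edges now: 2
Op 4: add_edge(C, F). Edges now: 3
Op 5: add_edge(D, E). Edges now: 4
Op 6: add_edge(F, A). Edges now: 5
Op 7: add_edge(F, G). Edges now: 6
Op 8: add_edge(C, A). Edges now: 7
Compute levels (Kahn BFS):
  sources (in-degree 0): B, C
  process B: level=0
    B->D: in-degree(D)=1, level(D)>=1
  process C: level=0
    C->A: in-degree(A)=1, level(A)>=1
    C->F: in-degree(F)=0, level(F)=1, enqueue
  process F: level=1
    F->A: in-degree(A)=0, level(A)=2, enqueue
    F->D: in-degree(D)=0, level(D)=2, enqueue
    F->G: in-degree(G)=0, level(G)=2, enqueue
  process A: level=2
  process D: level=2
    D->E: in-degree(E)=0, level(E)=3, enqueue
  process G: level=2
  process E: level=3
All levels: A:2, B:0, C:0, D:2, E:3, F:1, G:2
max level = 3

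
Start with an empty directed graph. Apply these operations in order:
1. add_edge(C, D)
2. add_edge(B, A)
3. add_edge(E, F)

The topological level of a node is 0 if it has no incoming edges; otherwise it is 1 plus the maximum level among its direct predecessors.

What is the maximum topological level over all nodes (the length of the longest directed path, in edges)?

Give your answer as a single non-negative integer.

Answer: 1

Derivation:
Op 1: add_edge(C, D). Edges now: 1
Op 2: add_edge(B, A). Edges now: 2
Op 3: add_edge(E, F). Edges now: 3
Compute levels (Kahn BFS):
  sources (in-degree 0): B, C, E
  process B: level=0
    B->A: in-degree(A)=0, level(A)=1, enqueue
  process C: level=0
    C->D: in-degree(D)=0, level(D)=1, enqueue
  process E: level=0
    E->F: in-degree(F)=0, level(F)=1, enqueue
  process A: level=1
  process D: level=1
  process F: level=1
All levels: A:1, B:0, C:0, D:1, E:0, F:1
max level = 1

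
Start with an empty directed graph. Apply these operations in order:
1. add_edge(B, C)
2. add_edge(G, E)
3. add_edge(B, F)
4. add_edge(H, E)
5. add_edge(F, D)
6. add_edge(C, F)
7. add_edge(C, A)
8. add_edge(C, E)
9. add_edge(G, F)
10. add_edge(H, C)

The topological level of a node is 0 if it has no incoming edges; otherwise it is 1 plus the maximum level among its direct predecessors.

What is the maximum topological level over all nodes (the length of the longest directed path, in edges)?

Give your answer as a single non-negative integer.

Op 1: add_edge(B, C). Edges now: 1
Op 2: add_edge(G, E). Edges now: 2
Op 3: add_edge(B, F). Edges now: 3
Op 4: add_edge(H, E). Edges now: 4
Op 5: add_edge(F, D). Edges now: 5
Op 6: add_edge(C, F). Edges now: 6
Op 7: add_edge(C, A). Edges now: 7
Op 8: add_edge(C, E). Edges now: 8
Op 9: add_edge(G, F). Edges now: 9
Op 10: add_edge(H, C). Edges now: 10
Compute levels (Kahn BFS):
  sources (in-degree 0): B, G, H
  process B: level=0
    B->C: in-degree(C)=1, level(C)>=1
    B->F: in-degree(F)=2, level(F)>=1
  process G: level=0
    G->E: in-degree(E)=2, level(E)>=1
    G->F: in-degree(F)=1, level(F)>=1
  process H: level=0
    H->C: in-degree(C)=0, level(C)=1, enqueue
    H->E: in-degree(E)=1, level(E)>=1
  process C: level=1
    C->A: in-degree(A)=0, level(A)=2, enqueue
    C->E: in-degree(E)=0, level(E)=2, enqueue
    C->F: in-degree(F)=0, level(F)=2, enqueue
  process A: level=2
  process E: level=2
  process F: level=2
    F->D: in-degree(D)=0, level(D)=3, enqueue
  process D: level=3
All levels: A:2, B:0, C:1, D:3, E:2, F:2, G:0, H:0
max level = 3

Answer: 3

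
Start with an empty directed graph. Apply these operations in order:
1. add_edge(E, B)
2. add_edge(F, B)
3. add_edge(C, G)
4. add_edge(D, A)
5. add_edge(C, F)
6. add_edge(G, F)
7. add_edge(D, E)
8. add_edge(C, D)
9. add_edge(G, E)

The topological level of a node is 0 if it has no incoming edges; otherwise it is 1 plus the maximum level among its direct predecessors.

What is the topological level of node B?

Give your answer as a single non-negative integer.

Answer: 3

Derivation:
Op 1: add_edge(E, B). Edges now: 1
Op 2: add_edge(F, B). Edges now: 2
Op 3: add_edge(C, G). Edges now: 3
Op 4: add_edge(D, A). Edges now: 4
Op 5: add_edge(C, F). Edges now: 5
Op 6: add_edge(G, F). Edges now: 6
Op 7: add_edge(D, E). Edges now: 7
Op 8: add_edge(C, D). Edges now: 8
Op 9: add_edge(G, E). Edges now: 9
Compute levels (Kahn BFS):
  sources (in-degree 0): C
  process C: level=0
    C->D: in-degree(D)=0, level(D)=1, enqueue
    C->F: in-degree(F)=1, level(F)>=1
    C->G: in-degree(G)=0, level(G)=1, enqueue
  process D: level=1
    D->A: in-degree(A)=0, level(A)=2, enqueue
    D->E: in-degree(E)=1, level(E)>=2
  process G: level=1
    G->E: in-degree(E)=0, level(E)=2, enqueue
    G->F: in-degree(F)=0, level(F)=2, enqueue
  process A: level=2
  process E: level=2
    E->B: in-degree(B)=1, level(B)>=3
  process F: level=2
    F->B: in-degree(B)=0, level(B)=3, enqueue
  process B: level=3
All levels: A:2, B:3, C:0, D:1, E:2, F:2, G:1
level(B) = 3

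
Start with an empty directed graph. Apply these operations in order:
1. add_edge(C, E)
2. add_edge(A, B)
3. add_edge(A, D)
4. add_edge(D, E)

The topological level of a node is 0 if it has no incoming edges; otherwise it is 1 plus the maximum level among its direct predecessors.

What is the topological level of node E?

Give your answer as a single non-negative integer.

Op 1: add_edge(C, E). Edges now: 1
Op 2: add_edge(A, B). Edges now: 2
Op 3: add_edge(A, D). Edges now: 3
Op 4: add_edge(D, E). Edges now: 4
Compute levels (Kahn BFS):
  sources (in-degree 0): A, C
  process A: level=0
    A->B: in-degree(B)=0, level(B)=1, enqueue
    A->D: in-degree(D)=0, level(D)=1, enqueue
  process C: level=0
    C->E: in-degree(E)=1, level(E)>=1
  process B: level=1
  process D: level=1
    D->E: in-degree(E)=0, level(E)=2, enqueue
  process E: level=2
All levels: A:0, B:1, C:0, D:1, E:2
level(E) = 2

Answer: 2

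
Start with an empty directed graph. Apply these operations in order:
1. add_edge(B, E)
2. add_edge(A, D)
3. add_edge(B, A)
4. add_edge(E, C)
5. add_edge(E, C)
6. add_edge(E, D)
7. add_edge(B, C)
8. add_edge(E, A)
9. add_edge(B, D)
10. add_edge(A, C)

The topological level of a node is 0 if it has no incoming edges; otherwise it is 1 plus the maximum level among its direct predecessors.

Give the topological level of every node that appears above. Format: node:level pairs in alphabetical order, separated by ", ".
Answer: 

Op 1: add_edge(B, E). Edges now: 1
Op 2: add_edge(A, D). Edges now: 2
Op 3: add_edge(B, A). Edges now: 3
Op 4: add_edge(E, C). Edges now: 4
Op 5: add_edge(E, C) (duplicate, no change). Edges now: 4
Op 6: add_edge(E, D). Edges now: 5
Op 7: add_edge(B, C). Edges now: 6
Op 8: add_edge(E, A). Edges now: 7
Op 9: add_edge(B, D). Edges now: 8
Op 10: add_edge(A, C). Edges now: 9
Compute levels (Kahn BFS):
  sources (in-degree 0): B
  process B: level=0
    B->A: in-degree(A)=1, level(A)>=1
    B->C: in-degree(C)=2, level(C)>=1
    B->D: in-degree(D)=2, level(D)>=1
    B->E: in-degree(E)=0, level(E)=1, enqueue
  process E: level=1
    E->A: in-degree(A)=0, level(A)=2, enqueue
    E->C: in-degree(C)=1, level(C)>=2
    E->D: in-degree(D)=1, level(D)>=2
  process A: level=2
    A->C: in-degree(C)=0, level(C)=3, enqueue
    A->D: in-degree(D)=0, level(D)=3, enqueue
  process C: level=3
  process D: level=3
All levels: A:2, B:0, C:3, D:3, E:1

Answer: A:2, B:0, C:3, D:3, E:1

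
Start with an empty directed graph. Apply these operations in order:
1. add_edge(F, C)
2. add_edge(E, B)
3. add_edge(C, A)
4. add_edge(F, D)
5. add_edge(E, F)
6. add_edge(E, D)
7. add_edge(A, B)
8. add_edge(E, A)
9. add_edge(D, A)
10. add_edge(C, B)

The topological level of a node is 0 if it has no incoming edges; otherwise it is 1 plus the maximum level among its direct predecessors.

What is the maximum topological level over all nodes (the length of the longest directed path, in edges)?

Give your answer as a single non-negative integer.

Answer: 4

Derivation:
Op 1: add_edge(F, C). Edges now: 1
Op 2: add_edge(E, B). Edges now: 2
Op 3: add_edge(C, A). Edges now: 3
Op 4: add_edge(F, D). Edges now: 4
Op 5: add_edge(E, F). Edges now: 5
Op 6: add_edge(E, D). Edges now: 6
Op 7: add_edge(A, B). Edges now: 7
Op 8: add_edge(E, A). Edges now: 8
Op 9: add_edge(D, A). Edges now: 9
Op 10: add_edge(C, B). Edges now: 10
Compute levels (Kahn BFS):
  sources (in-degree 0): E
  process E: level=0
    E->A: in-degree(A)=2, level(A)>=1
    E->B: in-degree(B)=2, level(B)>=1
    E->D: in-degree(D)=1, level(D)>=1
    E->F: in-degree(F)=0, level(F)=1, enqueue
  process F: level=1
    F->C: in-degree(C)=0, level(C)=2, enqueue
    F->D: in-degree(D)=0, level(D)=2, enqueue
  process C: level=2
    C->A: in-degree(A)=1, level(A)>=3
    C->B: in-degree(B)=1, level(B)>=3
  process D: level=2
    D->A: in-degree(A)=0, level(A)=3, enqueue
  process A: level=3
    A->B: in-degree(B)=0, level(B)=4, enqueue
  process B: level=4
All levels: A:3, B:4, C:2, D:2, E:0, F:1
max level = 4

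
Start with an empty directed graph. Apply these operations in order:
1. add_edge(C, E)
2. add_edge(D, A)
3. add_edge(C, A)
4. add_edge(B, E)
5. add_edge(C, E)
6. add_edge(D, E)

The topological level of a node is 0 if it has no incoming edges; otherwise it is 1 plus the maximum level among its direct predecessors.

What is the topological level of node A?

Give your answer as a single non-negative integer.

Op 1: add_edge(C, E). Edges now: 1
Op 2: add_edge(D, A). Edges now: 2
Op 3: add_edge(C, A). Edges now: 3
Op 4: add_edge(B, E). Edges now: 4
Op 5: add_edge(C, E) (duplicate, no change). Edges now: 4
Op 6: add_edge(D, E). Edges now: 5
Compute levels (Kahn BFS):
  sources (in-degree 0): B, C, D
  process B: level=0
    B->E: in-degree(E)=2, level(E)>=1
  process C: level=0
    C->A: in-degree(A)=1, level(A)>=1
    C->E: in-degree(E)=1, level(E)>=1
  process D: level=0
    D->A: in-degree(A)=0, level(A)=1, enqueue
    D->E: in-degree(E)=0, level(E)=1, enqueue
  process A: level=1
  process E: level=1
All levels: A:1, B:0, C:0, D:0, E:1
level(A) = 1

Answer: 1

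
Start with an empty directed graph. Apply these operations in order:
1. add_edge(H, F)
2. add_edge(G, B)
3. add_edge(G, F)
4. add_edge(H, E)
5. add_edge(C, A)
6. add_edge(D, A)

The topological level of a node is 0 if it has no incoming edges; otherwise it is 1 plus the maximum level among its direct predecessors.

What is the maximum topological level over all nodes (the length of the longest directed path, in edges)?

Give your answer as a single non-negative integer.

Answer: 1

Derivation:
Op 1: add_edge(H, F). Edges now: 1
Op 2: add_edge(G, B). Edges now: 2
Op 3: add_edge(G, F). Edges now: 3
Op 4: add_edge(H, E). Edges now: 4
Op 5: add_edge(C, A). Edges now: 5
Op 6: add_edge(D, A). Edges now: 6
Compute levels (Kahn BFS):
  sources (in-degree 0): C, D, G, H
  process C: level=0
    C->A: in-degree(A)=1, level(A)>=1
  process D: level=0
    D->A: in-degree(A)=0, level(A)=1, enqueue
  process G: level=0
    G->B: in-degree(B)=0, level(B)=1, enqueue
    G->F: in-degree(F)=1, level(F)>=1
  process H: level=0
    H->E: in-degree(E)=0, level(E)=1, enqueue
    H->F: in-degree(F)=0, level(F)=1, enqueue
  process A: level=1
  process B: level=1
  process E: level=1
  process F: level=1
All levels: A:1, B:1, C:0, D:0, E:1, F:1, G:0, H:0
max level = 1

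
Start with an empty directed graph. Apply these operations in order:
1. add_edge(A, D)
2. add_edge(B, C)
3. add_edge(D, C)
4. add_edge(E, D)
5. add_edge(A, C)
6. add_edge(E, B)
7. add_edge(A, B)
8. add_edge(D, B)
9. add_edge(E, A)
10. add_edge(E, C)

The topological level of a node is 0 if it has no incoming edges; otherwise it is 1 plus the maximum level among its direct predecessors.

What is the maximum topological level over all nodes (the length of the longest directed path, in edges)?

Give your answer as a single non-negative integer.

Op 1: add_edge(A, D). Edges now: 1
Op 2: add_edge(B, C). Edges now: 2
Op 3: add_edge(D, C). Edges now: 3
Op 4: add_edge(E, D). Edges now: 4
Op 5: add_edge(A, C). Edges now: 5
Op 6: add_edge(E, B). Edges now: 6
Op 7: add_edge(A, B). Edges now: 7
Op 8: add_edge(D, B). Edges now: 8
Op 9: add_edge(E, A). Edges now: 9
Op 10: add_edge(E, C). Edges now: 10
Compute levels (Kahn BFS):
  sources (in-degree 0): E
  process E: level=0
    E->A: in-degree(A)=0, level(A)=1, enqueue
    E->B: in-degree(B)=2, level(B)>=1
    E->C: in-degree(C)=3, level(C)>=1
    E->D: in-degree(D)=1, level(D)>=1
  process A: level=1
    A->B: in-degree(B)=1, level(B)>=2
    A->C: in-degree(C)=2, level(C)>=2
    A->D: in-degree(D)=0, level(D)=2, enqueue
  process D: level=2
    D->B: in-degree(B)=0, level(B)=3, enqueue
    D->C: in-degree(C)=1, level(C)>=3
  process B: level=3
    B->C: in-degree(C)=0, level(C)=4, enqueue
  process C: level=4
All levels: A:1, B:3, C:4, D:2, E:0
max level = 4

Answer: 4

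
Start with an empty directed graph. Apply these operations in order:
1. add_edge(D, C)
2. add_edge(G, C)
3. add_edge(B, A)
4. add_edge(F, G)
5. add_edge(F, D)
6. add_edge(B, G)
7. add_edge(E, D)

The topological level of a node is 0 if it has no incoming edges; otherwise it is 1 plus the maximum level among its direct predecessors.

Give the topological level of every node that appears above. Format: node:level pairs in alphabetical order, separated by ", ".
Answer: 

Op 1: add_edge(D, C). Edges now: 1
Op 2: add_edge(G, C). Edges now: 2
Op 3: add_edge(B, A). Edges now: 3
Op 4: add_edge(F, G). Edges now: 4
Op 5: add_edge(F, D). Edges now: 5
Op 6: add_edge(B, G). Edges now: 6
Op 7: add_edge(E, D). Edges now: 7
Compute levels (Kahn BFS):
  sources (in-degree 0): B, E, F
  process B: level=0
    B->A: in-degree(A)=0, level(A)=1, enqueue
    B->G: in-degree(G)=1, level(G)>=1
  process E: level=0
    E->D: in-degree(D)=1, level(D)>=1
  process F: level=0
    F->D: in-degree(D)=0, level(D)=1, enqueue
    F->G: in-degree(G)=0, level(G)=1, enqueue
  process A: level=1
  process D: level=1
    D->C: in-degree(C)=1, level(C)>=2
  process G: level=1
    G->C: in-degree(C)=0, level(C)=2, enqueue
  process C: level=2
All levels: A:1, B:0, C:2, D:1, E:0, F:0, G:1

Answer: A:1, B:0, C:2, D:1, E:0, F:0, G:1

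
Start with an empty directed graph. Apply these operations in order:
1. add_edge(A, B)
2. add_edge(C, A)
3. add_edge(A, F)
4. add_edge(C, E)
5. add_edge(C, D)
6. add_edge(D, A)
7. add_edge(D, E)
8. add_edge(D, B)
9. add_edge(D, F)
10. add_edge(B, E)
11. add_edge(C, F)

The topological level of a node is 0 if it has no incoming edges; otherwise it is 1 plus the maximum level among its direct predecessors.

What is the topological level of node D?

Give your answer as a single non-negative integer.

Answer: 1

Derivation:
Op 1: add_edge(A, B). Edges now: 1
Op 2: add_edge(C, A). Edges now: 2
Op 3: add_edge(A, F). Edges now: 3
Op 4: add_edge(C, E). Edges now: 4
Op 5: add_edge(C, D). Edges now: 5
Op 6: add_edge(D, A). Edges now: 6
Op 7: add_edge(D, E). Edges now: 7
Op 8: add_edge(D, B). Edges now: 8
Op 9: add_edge(D, F). Edges now: 9
Op 10: add_edge(B, E). Edges now: 10
Op 11: add_edge(C, F). Edges now: 11
Compute levels (Kahn BFS):
  sources (in-degree 0): C
  process C: level=0
    C->A: in-degree(A)=1, level(A)>=1
    C->D: in-degree(D)=0, level(D)=1, enqueue
    C->E: in-degree(E)=2, level(E)>=1
    C->F: in-degree(F)=2, level(F)>=1
  process D: level=1
    D->A: in-degree(A)=0, level(A)=2, enqueue
    D->B: in-degree(B)=1, level(B)>=2
    D->E: in-degree(E)=1, level(E)>=2
    D->F: in-degree(F)=1, level(F)>=2
  process A: level=2
    A->B: in-degree(B)=0, level(B)=3, enqueue
    A->F: in-degree(F)=0, level(F)=3, enqueue
  process B: level=3
    B->E: in-degree(E)=0, level(E)=4, enqueue
  process F: level=3
  process E: level=4
All levels: A:2, B:3, C:0, D:1, E:4, F:3
level(D) = 1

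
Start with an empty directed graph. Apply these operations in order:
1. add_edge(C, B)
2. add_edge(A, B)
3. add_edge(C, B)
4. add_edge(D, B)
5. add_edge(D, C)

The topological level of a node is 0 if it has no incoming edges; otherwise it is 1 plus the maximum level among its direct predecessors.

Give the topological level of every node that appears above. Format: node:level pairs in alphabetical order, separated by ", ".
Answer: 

Answer: A:0, B:2, C:1, D:0

Derivation:
Op 1: add_edge(C, B). Edges now: 1
Op 2: add_edge(A, B). Edges now: 2
Op 3: add_edge(C, B) (duplicate, no change). Edges now: 2
Op 4: add_edge(D, B). Edges now: 3
Op 5: add_edge(D, C). Edges now: 4
Compute levels (Kahn BFS):
  sources (in-degree 0): A, D
  process A: level=0
    A->B: in-degree(B)=2, level(B)>=1
  process D: level=0
    D->B: in-degree(B)=1, level(B)>=1
    D->C: in-degree(C)=0, level(C)=1, enqueue
  process C: level=1
    C->B: in-degree(B)=0, level(B)=2, enqueue
  process B: level=2
All levels: A:0, B:2, C:1, D:0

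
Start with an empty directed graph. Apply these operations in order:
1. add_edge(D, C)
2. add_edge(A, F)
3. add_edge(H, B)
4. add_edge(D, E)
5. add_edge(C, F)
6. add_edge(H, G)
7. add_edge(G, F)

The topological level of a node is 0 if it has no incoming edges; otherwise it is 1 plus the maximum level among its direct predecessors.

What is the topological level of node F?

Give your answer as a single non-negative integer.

Op 1: add_edge(D, C). Edges now: 1
Op 2: add_edge(A, F). Edges now: 2
Op 3: add_edge(H, B). Edges now: 3
Op 4: add_edge(D, E). Edges now: 4
Op 5: add_edge(C, F). Edges now: 5
Op 6: add_edge(H, G). Edges now: 6
Op 7: add_edge(G, F). Edges now: 7
Compute levels (Kahn BFS):
  sources (in-degree 0): A, D, H
  process A: level=0
    A->F: in-degree(F)=2, level(F)>=1
  process D: level=0
    D->C: in-degree(C)=0, level(C)=1, enqueue
    D->E: in-degree(E)=0, level(E)=1, enqueue
  process H: level=0
    H->B: in-degree(B)=0, level(B)=1, enqueue
    H->G: in-degree(G)=0, level(G)=1, enqueue
  process C: level=1
    C->F: in-degree(F)=1, level(F)>=2
  process E: level=1
  process B: level=1
  process G: level=1
    G->F: in-degree(F)=0, level(F)=2, enqueue
  process F: level=2
All levels: A:0, B:1, C:1, D:0, E:1, F:2, G:1, H:0
level(F) = 2

Answer: 2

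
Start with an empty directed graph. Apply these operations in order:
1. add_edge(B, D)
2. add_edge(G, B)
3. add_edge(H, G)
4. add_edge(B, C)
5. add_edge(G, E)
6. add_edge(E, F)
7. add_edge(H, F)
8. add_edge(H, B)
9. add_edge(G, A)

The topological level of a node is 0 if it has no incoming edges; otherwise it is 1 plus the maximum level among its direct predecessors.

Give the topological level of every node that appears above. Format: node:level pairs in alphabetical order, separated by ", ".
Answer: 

Op 1: add_edge(B, D). Edges now: 1
Op 2: add_edge(G, B). Edges now: 2
Op 3: add_edge(H, G). Edges now: 3
Op 4: add_edge(B, C). Edges now: 4
Op 5: add_edge(G, E). Edges now: 5
Op 6: add_edge(E, F). Edges now: 6
Op 7: add_edge(H, F). Edges now: 7
Op 8: add_edge(H, B). Edges now: 8
Op 9: add_edge(G, A). Edges now: 9
Compute levels (Kahn BFS):
  sources (in-degree 0): H
  process H: level=0
    H->B: in-degree(B)=1, level(B)>=1
    H->F: in-degree(F)=1, level(F)>=1
    H->G: in-degree(G)=0, level(G)=1, enqueue
  process G: level=1
    G->A: in-degree(A)=0, level(A)=2, enqueue
    G->B: in-degree(B)=0, level(B)=2, enqueue
    G->E: in-degree(E)=0, level(E)=2, enqueue
  process A: level=2
  process B: level=2
    B->C: in-degree(C)=0, level(C)=3, enqueue
    B->D: in-degree(D)=0, level(D)=3, enqueue
  process E: level=2
    E->F: in-degree(F)=0, level(F)=3, enqueue
  process C: level=3
  process D: level=3
  process F: level=3
All levels: A:2, B:2, C:3, D:3, E:2, F:3, G:1, H:0

Answer: A:2, B:2, C:3, D:3, E:2, F:3, G:1, H:0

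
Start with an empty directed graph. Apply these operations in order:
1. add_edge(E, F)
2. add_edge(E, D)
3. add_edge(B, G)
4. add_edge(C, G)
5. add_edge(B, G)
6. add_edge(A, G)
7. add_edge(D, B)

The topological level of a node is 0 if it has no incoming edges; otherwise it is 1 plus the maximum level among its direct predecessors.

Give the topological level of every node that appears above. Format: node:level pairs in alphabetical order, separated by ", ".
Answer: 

Op 1: add_edge(E, F). Edges now: 1
Op 2: add_edge(E, D). Edges now: 2
Op 3: add_edge(B, G). Edges now: 3
Op 4: add_edge(C, G). Edges now: 4
Op 5: add_edge(B, G) (duplicate, no change). Edges now: 4
Op 6: add_edge(A, G). Edges now: 5
Op 7: add_edge(D, B). Edges now: 6
Compute levels (Kahn BFS):
  sources (in-degree 0): A, C, E
  process A: level=0
    A->G: in-degree(G)=2, level(G)>=1
  process C: level=0
    C->G: in-degree(G)=1, level(G)>=1
  process E: level=0
    E->D: in-degree(D)=0, level(D)=1, enqueue
    E->F: in-degree(F)=0, level(F)=1, enqueue
  process D: level=1
    D->B: in-degree(B)=0, level(B)=2, enqueue
  process F: level=1
  process B: level=2
    B->G: in-degree(G)=0, level(G)=3, enqueue
  process G: level=3
All levels: A:0, B:2, C:0, D:1, E:0, F:1, G:3

Answer: A:0, B:2, C:0, D:1, E:0, F:1, G:3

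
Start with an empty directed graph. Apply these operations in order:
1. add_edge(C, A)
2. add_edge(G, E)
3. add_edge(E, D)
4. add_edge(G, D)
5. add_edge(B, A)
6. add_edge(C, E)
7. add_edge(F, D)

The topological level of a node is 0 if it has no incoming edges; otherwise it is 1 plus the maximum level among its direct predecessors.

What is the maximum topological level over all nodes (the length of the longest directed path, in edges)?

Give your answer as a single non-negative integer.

Op 1: add_edge(C, A). Edges now: 1
Op 2: add_edge(G, E). Edges now: 2
Op 3: add_edge(E, D). Edges now: 3
Op 4: add_edge(G, D). Edges now: 4
Op 5: add_edge(B, A). Edges now: 5
Op 6: add_edge(C, E). Edges now: 6
Op 7: add_edge(F, D). Edges now: 7
Compute levels (Kahn BFS):
  sources (in-degree 0): B, C, F, G
  process B: level=0
    B->A: in-degree(A)=1, level(A)>=1
  process C: level=0
    C->A: in-degree(A)=0, level(A)=1, enqueue
    C->E: in-degree(E)=1, level(E)>=1
  process F: level=0
    F->D: in-degree(D)=2, level(D)>=1
  process G: level=0
    G->D: in-degree(D)=1, level(D)>=1
    G->E: in-degree(E)=0, level(E)=1, enqueue
  process A: level=1
  process E: level=1
    E->D: in-degree(D)=0, level(D)=2, enqueue
  process D: level=2
All levels: A:1, B:0, C:0, D:2, E:1, F:0, G:0
max level = 2

Answer: 2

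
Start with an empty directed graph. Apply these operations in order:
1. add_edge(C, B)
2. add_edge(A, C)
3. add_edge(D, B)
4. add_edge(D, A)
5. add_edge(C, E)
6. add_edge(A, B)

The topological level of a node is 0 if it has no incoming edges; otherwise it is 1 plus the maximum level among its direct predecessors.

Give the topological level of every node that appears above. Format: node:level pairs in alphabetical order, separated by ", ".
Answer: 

Op 1: add_edge(C, B). Edges now: 1
Op 2: add_edge(A, C). Edges now: 2
Op 3: add_edge(D, B). Edges now: 3
Op 4: add_edge(D, A). Edges now: 4
Op 5: add_edge(C, E). Edges now: 5
Op 6: add_edge(A, B). Edges now: 6
Compute levels (Kahn BFS):
  sources (in-degree 0): D
  process D: level=0
    D->A: in-degree(A)=0, level(A)=1, enqueue
    D->B: in-degree(B)=2, level(B)>=1
  process A: level=1
    A->B: in-degree(B)=1, level(B)>=2
    A->C: in-degree(C)=0, level(C)=2, enqueue
  process C: level=2
    C->B: in-degree(B)=0, level(B)=3, enqueue
    C->E: in-degree(E)=0, level(E)=3, enqueue
  process B: level=3
  process E: level=3
All levels: A:1, B:3, C:2, D:0, E:3

Answer: A:1, B:3, C:2, D:0, E:3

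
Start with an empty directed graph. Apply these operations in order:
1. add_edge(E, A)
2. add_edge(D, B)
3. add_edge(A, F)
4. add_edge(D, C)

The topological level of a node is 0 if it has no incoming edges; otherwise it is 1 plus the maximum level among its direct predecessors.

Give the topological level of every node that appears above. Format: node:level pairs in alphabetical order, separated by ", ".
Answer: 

Op 1: add_edge(E, A). Edges now: 1
Op 2: add_edge(D, B). Edges now: 2
Op 3: add_edge(A, F). Edges now: 3
Op 4: add_edge(D, C). Edges now: 4
Compute levels (Kahn BFS):
  sources (in-degree 0): D, E
  process D: level=0
    D->B: in-degree(B)=0, level(B)=1, enqueue
    D->C: in-degree(C)=0, level(C)=1, enqueue
  process E: level=0
    E->A: in-degree(A)=0, level(A)=1, enqueue
  process B: level=1
  process C: level=1
  process A: level=1
    A->F: in-degree(F)=0, level(F)=2, enqueue
  process F: level=2
All levels: A:1, B:1, C:1, D:0, E:0, F:2

Answer: A:1, B:1, C:1, D:0, E:0, F:2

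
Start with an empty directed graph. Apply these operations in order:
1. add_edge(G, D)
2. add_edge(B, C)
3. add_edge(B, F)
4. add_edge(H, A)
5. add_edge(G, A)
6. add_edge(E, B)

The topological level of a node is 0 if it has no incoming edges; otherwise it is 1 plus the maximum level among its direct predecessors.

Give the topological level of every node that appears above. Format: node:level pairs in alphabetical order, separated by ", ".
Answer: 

Op 1: add_edge(G, D). Edges now: 1
Op 2: add_edge(B, C). Edges now: 2
Op 3: add_edge(B, F). Edges now: 3
Op 4: add_edge(H, A). Edges now: 4
Op 5: add_edge(G, A). Edges now: 5
Op 6: add_edge(E, B). Edges now: 6
Compute levels (Kahn BFS):
  sources (in-degree 0): E, G, H
  process E: level=0
    E->B: in-degree(B)=0, level(B)=1, enqueue
  process G: level=0
    G->A: in-degree(A)=1, level(A)>=1
    G->D: in-degree(D)=0, level(D)=1, enqueue
  process H: level=0
    H->A: in-degree(A)=0, level(A)=1, enqueue
  process B: level=1
    B->C: in-degree(C)=0, level(C)=2, enqueue
    B->F: in-degree(F)=0, level(F)=2, enqueue
  process D: level=1
  process A: level=1
  process C: level=2
  process F: level=2
All levels: A:1, B:1, C:2, D:1, E:0, F:2, G:0, H:0

Answer: A:1, B:1, C:2, D:1, E:0, F:2, G:0, H:0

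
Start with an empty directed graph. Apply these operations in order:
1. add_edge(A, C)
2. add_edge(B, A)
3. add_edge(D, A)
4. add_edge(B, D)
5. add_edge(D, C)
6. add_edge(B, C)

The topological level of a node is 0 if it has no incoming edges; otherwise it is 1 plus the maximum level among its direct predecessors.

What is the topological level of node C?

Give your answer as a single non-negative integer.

Op 1: add_edge(A, C). Edges now: 1
Op 2: add_edge(B, A). Edges now: 2
Op 3: add_edge(D, A). Edges now: 3
Op 4: add_edge(B, D). Edges now: 4
Op 5: add_edge(D, C). Edges now: 5
Op 6: add_edge(B, C). Edges now: 6
Compute levels (Kahn BFS):
  sources (in-degree 0): B
  process B: level=0
    B->A: in-degree(A)=1, level(A)>=1
    B->C: in-degree(C)=2, level(C)>=1
    B->D: in-degree(D)=0, level(D)=1, enqueue
  process D: level=1
    D->A: in-degree(A)=0, level(A)=2, enqueue
    D->C: in-degree(C)=1, level(C)>=2
  process A: level=2
    A->C: in-degree(C)=0, level(C)=3, enqueue
  process C: level=3
All levels: A:2, B:0, C:3, D:1
level(C) = 3

Answer: 3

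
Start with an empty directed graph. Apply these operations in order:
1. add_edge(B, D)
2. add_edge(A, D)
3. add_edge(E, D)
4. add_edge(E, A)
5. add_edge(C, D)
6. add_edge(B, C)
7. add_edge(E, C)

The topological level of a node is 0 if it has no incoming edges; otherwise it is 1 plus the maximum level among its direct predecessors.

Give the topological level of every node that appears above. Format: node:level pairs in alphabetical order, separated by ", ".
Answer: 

Op 1: add_edge(B, D). Edges now: 1
Op 2: add_edge(A, D). Edges now: 2
Op 3: add_edge(E, D). Edges now: 3
Op 4: add_edge(E, A). Edges now: 4
Op 5: add_edge(C, D). Edges now: 5
Op 6: add_edge(B, C). Edges now: 6
Op 7: add_edge(E, C). Edges now: 7
Compute levels (Kahn BFS):
  sources (in-degree 0): B, E
  process B: level=0
    B->C: in-degree(C)=1, level(C)>=1
    B->D: in-degree(D)=3, level(D)>=1
  process E: level=0
    E->A: in-degree(A)=0, level(A)=1, enqueue
    E->C: in-degree(C)=0, level(C)=1, enqueue
    E->D: in-degree(D)=2, level(D)>=1
  process A: level=1
    A->D: in-degree(D)=1, level(D)>=2
  process C: level=1
    C->D: in-degree(D)=0, level(D)=2, enqueue
  process D: level=2
All levels: A:1, B:0, C:1, D:2, E:0

Answer: A:1, B:0, C:1, D:2, E:0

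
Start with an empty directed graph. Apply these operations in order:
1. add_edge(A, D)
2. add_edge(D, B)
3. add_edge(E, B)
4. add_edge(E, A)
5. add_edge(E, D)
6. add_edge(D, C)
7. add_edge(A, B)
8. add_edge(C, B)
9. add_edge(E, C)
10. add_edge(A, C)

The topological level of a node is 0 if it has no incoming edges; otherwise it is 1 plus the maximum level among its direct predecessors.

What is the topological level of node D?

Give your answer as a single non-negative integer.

Op 1: add_edge(A, D). Edges now: 1
Op 2: add_edge(D, B). Edges now: 2
Op 3: add_edge(E, B). Edges now: 3
Op 4: add_edge(E, A). Edges now: 4
Op 5: add_edge(E, D). Edges now: 5
Op 6: add_edge(D, C). Edges now: 6
Op 7: add_edge(A, B). Edges now: 7
Op 8: add_edge(C, B). Edges now: 8
Op 9: add_edge(E, C). Edges now: 9
Op 10: add_edge(A, C). Edges now: 10
Compute levels (Kahn BFS):
  sources (in-degree 0): E
  process E: level=0
    E->A: in-degree(A)=0, level(A)=1, enqueue
    E->B: in-degree(B)=3, level(B)>=1
    E->C: in-degree(C)=2, level(C)>=1
    E->D: in-degree(D)=1, level(D)>=1
  process A: level=1
    A->B: in-degree(B)=2, level(B)>=2
    A->C: in-degree(C)=1, level(C)>=2
    A->D: in-degree(D)=0, level(D)=2, enqueue
  process D: level=2
    D->B: in-degree(B)=1, level(B)>=3
    D->C: in-degree(C)=0, level(C)=3, enqueue
  process C: level=3
    C->B: in-degree(B)=0, level(B)=4, enqueue
  process B: level=4
All levels: A:1, B:4, C:3, D:2, E:0
level(D) = 2

Answer: 2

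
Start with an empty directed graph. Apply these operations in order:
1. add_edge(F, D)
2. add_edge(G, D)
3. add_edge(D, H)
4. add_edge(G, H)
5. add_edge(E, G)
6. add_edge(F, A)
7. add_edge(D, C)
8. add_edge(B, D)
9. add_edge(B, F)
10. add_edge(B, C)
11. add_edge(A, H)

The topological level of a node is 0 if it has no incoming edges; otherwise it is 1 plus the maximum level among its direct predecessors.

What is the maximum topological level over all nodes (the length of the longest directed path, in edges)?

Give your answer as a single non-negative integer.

Op 1: add_edge(F, D). Edges now: 1
Op 2: add_edge(G, D). Edges now: 2
Op 3: add_edge(D, H). Edges now: 3
Op 4: add_edge(G, H). Edges now: 4
Op 5: add_edge(E, G). Edges now: 5
Op 6: add_edge(F, A). Edges now: 6
Op 7: add_edge(D, C). Edges now: 7
Op 8: add_edge(B, D). Edges now: 8
Op 9: add_edge(B, F). Edges now: 9
Op 10: add_edge(B, C). Edges now: 10
Op 11: add_edge(A, H). Edges now: 11
Compute levels (Kahn BFS):
  sources (in-degree 0): B, E
  process B: level=0
    B->C: in-degree(C)=1, level(C)>=1
    B->D: in-degree(D)=2, level(D)>=1
    B->F: in-degree(F)=0, level(F)=1, enqueue
  process E: level=0
    E->G: in-degree(G)=0, level(G)=1, enqueue
  process F: level=1
    F->A: in-degree(A)=0, level(A)=2, enqueue
    F->D: in-degree(D)=1, level(D)>=2
  process G: level=1
    G->D: in-degree(D)=0, level(D)=2, enqueue
    G->H: in-degree(H)=2, level(H)>=2
  process A: level=2
    A->H: in-degree(H)=1, level(H)>=3
  process D: level=2
    D->C: in-degree(C)=0, level(C)=3, enqueue
    D->H: in-degree(H)=0, level(H)=3, enqueue
  process C: level=3
  process H: level=3
All levels: A:2, B:0, C:3, D:2, E:0, F:1, G:1, H:3
max level = 3

Answer: 3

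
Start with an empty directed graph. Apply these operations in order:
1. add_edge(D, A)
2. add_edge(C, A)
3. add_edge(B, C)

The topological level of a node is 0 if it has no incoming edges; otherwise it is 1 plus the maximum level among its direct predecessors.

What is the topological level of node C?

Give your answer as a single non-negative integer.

Op 1: add_edge(D, A). Edges now: 1
Op 2: add_edge(C, A). Edges now: 2
Op 3: add_edge(B, C). Edges now: 3
Compute levels (Kahn BFS):
  sources (in-degree 0): B, D
  process B: level=0
    B->C: in-degree(C)=0, level(C)=1, enqueue
  process D: level=0
    D->A: in-degree(A)=1, level(A)>=1
  process C: level=1
    C->A: in-degree(A)=0, level(A)=2, enqueue
  process A: level=2
All levels: A:2, B:0, C:1, D:0
level(C) = 1

Answer: 1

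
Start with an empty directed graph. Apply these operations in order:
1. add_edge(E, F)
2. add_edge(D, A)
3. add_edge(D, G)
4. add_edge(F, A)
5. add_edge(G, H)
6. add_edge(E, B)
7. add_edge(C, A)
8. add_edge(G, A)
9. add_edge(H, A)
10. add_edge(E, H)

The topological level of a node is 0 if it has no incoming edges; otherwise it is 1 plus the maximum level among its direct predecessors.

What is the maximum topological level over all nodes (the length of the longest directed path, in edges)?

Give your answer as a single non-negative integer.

Answer: 3

Derivation:
Op 1: add_edge(E, F). Edges now: 1
Op 2: add_edge(D, A). Edges now: 2
Op 3: add_edge(D, G). Edges now: 3
Op 4: add_edge(F, A). Edges now: 4
Op 5: add_edge(G, H). Edges now: 5
Op 6: add_edge(E, B). Edges now: 6
Op 7: add_edge(C, A). Edges now: 7
Op 8: add_edge(G, A). Edges now: 8
Op 9: add_edge(H, A). Edges now: 9
Op 10: add_edge(E, H). Edges now: 10
Compute levels (Kahn BFS):
  sources (in-degree 0): C, D, E
  process C: level=0
    C->A: in-degree(A)=4, level(A)>=1
  process D: level=0
    D->A: in-degree(A)=3, level(A)>=1
    D->G: in-degree(G)=0, level(G)=1, enqueue
  process E: level=0
    E->B: in-degree(B)=0, level(B)=1, enqueue
    E->F: in-degree(F)=0, level(F)=1, enqueue
    E->H: in-degree(H)=1, level(H)>=1
  process G: level=1
    G->A: in-degree(A)=2, level(A)>=2
    G->H: in-degree(H)=0, level(H)=2, enqueue
  process B: level=1
  process F: level=1
    F->A: in-degree(A)=1, level(A)>=2
  process H: level=2
    H->A: in-degree(A)=0, level(A)=3, enqueue
  process A: level=3
All levels: A:3, B:1, C:0, D:0, E:0, F:1, G:1, H:2
max level = 3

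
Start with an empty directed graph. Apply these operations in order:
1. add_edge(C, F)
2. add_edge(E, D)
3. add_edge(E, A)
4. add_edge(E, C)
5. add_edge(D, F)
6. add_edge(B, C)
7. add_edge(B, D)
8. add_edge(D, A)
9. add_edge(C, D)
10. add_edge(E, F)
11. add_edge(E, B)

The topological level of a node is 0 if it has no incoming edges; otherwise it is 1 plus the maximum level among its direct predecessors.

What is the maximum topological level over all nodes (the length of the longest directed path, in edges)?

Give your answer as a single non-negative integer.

Op 1: add_edge(C, F). Edges now: 1
Op 2: add_edge(E, D). Edges now: 2
Op 3: add_edge(E, A). Edges now: 3
Op 4: add_edge(E, C). Edges now: 4
Op 5: add_edge(D, F). Edges now: 5
Op 6: add_edge(B, C). Edges now: 6
Op 7: add_edge(B, D). Edges now: 7
Op 8: add_edge(D, A). Edges now: 8
Op 9: add_edge(C, D). Edges now: 9
Op 10: add_edge(E, F). Edges now: 10
Op 11: add_edge(E, B). Edges now: 11
Compute levels (Kahn BFS):
  sources (in-degree 0): E
  process E: level=0
    E->A: in-degree(A)=1, level(A)>=1
    E->B: in-degree(B)=0, level(B)=1, enqueue
    E->C: in-degree(C)=1, level(C)>=1
    E->D: in-degree(D)=2, level(D)>=1
    E->F: in-degree(F)=2, level(F)>=1
  process B: level=1
    B->C: in-degree(C)=0, level(C)=2, enqueue
    B->D: in-degree(D)=1, level(D)>=2
  process C: level=2
    C->D: in-degree(D)=0, level(D)=3, enqueue
    C->F: in-degree(F)=1, level(F)>=3
  process D: level=3
    D->A: in-degree(A)=0, level(A)=4, enqueue
    D->F: in-degree(F)=0, level(F)=4, enqueue
  process A: level=4
  process F: level=4
All levels: A:4, B:1, C:2, D:3, E:0, F:4
max level = 4

Answer: 4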